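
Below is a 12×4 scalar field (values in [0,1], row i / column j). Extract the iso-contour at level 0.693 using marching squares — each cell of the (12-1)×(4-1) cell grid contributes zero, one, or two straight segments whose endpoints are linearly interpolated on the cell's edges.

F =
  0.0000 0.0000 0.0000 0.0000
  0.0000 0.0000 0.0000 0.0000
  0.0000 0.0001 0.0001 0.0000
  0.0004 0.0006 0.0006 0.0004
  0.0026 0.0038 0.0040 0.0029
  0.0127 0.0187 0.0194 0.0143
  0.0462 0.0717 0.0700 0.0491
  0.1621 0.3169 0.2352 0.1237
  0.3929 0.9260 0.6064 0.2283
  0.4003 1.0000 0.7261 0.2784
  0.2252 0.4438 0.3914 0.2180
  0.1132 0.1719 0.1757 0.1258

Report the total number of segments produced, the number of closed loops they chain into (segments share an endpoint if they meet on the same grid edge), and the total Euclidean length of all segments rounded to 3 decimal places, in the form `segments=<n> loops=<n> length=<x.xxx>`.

cell (7,0): code 0100 → (7.617,1.000)–(8.000,0.563)
cell (7,1): code 1000 → (8.000,1.729)–(7.617,1.000)
cell (8,0): code 0110 → (8.000,0.563)–(9.000,0.488)
cell (8,1): code 1101 → (8.723,2.000)–(8.000,1.729)
cell (8,2): code 1000 → (9.000,2.074)–(8.723,2.000)
cell (9,0): code 0010 → (9.000,0.488)–(9.552,1.000)
cell (9,1): code 0011 → (9.552,1.000)–(9.099,2.000)
cell (9,2): code 0001 → (9.099,2.000)–(9.000,2.074)
total: 8 segments, chained into 1 closed loop(s), length Σ = 5.439848

segments=8 loops=1 length=5.440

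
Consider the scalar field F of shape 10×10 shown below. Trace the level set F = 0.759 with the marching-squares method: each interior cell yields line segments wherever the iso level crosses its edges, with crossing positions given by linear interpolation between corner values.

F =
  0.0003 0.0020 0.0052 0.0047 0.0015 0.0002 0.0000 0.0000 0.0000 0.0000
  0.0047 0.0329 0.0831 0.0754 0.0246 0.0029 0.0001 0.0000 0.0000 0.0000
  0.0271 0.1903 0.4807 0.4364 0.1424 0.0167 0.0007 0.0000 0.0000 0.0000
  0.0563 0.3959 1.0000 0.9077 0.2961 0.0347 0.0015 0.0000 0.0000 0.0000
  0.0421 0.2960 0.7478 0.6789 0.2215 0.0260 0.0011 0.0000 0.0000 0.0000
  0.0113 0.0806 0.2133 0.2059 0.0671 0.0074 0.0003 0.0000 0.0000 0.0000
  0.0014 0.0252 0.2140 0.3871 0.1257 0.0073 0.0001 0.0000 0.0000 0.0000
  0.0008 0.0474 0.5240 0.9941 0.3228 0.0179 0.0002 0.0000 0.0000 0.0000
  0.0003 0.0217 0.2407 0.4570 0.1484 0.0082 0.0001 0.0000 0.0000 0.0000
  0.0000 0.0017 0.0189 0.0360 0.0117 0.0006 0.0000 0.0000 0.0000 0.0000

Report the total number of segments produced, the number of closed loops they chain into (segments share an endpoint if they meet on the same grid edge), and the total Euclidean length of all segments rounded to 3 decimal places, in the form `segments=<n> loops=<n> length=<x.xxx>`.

segments=10 loops=2 length=7.176

cell (2,1): code 0100 → (2.536,2.000)–(3.000,1.601)
cell (2,2): code 1100 → (2.684,3.000)–(2.536,2.000)
cell (2,3): code 1000 → (3.000,3.243)–(2.684,3.000)
cell (3,1): code 0010 → (3.000,1.601)–(3.956,2.000)
cell (3,2): code 0011 → (3.956,2.000)–(3.650,3.000)
cell (3,3): code 0001 → (3.650,3.000)–(3.000,3.243)
cell (6,2): code 0100 → (6.613,3.000)–(7.000,2.500)
cell (6,3): code 1000 → (7.000,3.350)–(6.613,3.000)
cell (7,2): code 0010 → (7.000,2.500)–(7.438,3.000)
cell (7,3): code 0001 → (7.438,3.000)–(7.000,3.350)
total: 10 segments, chained into 2 closed loop(s), length Σ = 7.176301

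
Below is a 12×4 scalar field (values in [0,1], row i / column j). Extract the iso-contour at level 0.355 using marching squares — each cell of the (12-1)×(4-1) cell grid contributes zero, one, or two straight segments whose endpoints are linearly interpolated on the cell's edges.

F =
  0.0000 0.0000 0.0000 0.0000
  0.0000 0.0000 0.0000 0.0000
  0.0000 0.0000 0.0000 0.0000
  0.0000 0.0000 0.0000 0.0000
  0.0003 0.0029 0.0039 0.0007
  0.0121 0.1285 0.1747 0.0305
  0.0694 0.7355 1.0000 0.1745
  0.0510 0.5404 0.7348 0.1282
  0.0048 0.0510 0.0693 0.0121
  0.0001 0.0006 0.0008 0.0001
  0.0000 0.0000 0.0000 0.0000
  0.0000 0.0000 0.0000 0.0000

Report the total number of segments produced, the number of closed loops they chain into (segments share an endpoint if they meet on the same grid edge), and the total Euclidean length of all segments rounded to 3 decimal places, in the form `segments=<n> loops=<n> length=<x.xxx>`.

segments=8 loops=1 length=7.397

cell (5,0): code 0100 → (5.373,1.000)–(6.000,0.429)
cell (5,1): code 1100 → (5.218,2.000)–(5.373,1.000)
cell (5,2): code 1000 → (6.000,2.781)–(5.218,2.000)
cell (6,0): code 0110 → (6.000,0.429)–(7.000,0.621)
cell (6,2): code 1001 → (7.000,2.626)–(6.000,2.781)
cell (7,0): code 0010 → (7.000,0.621)–(7.379,1.000)
cell (7,1): code 0011 → (7.379,1.000)–(7.571,2.000)
cell (7,2): code 0001 → (7.571,2.000)–(7.000,2.626)
total: 8 segments, chained into 1 closed loop(s), length Σ = 7.396590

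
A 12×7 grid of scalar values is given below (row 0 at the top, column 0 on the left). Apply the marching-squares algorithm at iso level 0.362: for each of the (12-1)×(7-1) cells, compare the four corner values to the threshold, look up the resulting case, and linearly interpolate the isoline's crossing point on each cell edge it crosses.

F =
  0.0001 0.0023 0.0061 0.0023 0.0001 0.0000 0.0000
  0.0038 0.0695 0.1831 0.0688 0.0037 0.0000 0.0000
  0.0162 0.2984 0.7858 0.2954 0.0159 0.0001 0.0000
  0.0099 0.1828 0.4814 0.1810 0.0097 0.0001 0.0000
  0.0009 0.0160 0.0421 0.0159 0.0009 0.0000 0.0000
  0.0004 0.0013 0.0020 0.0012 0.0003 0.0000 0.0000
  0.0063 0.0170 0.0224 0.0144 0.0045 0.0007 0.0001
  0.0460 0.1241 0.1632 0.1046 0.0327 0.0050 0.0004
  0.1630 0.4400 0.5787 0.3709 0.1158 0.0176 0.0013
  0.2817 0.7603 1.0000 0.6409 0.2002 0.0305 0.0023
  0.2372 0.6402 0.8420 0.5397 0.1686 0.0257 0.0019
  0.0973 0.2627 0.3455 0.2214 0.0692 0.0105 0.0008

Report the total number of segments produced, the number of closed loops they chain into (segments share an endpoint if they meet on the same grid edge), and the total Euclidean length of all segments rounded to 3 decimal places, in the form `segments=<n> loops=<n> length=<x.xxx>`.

segments=18 loops=2 length=16.158

cell (1,1): code 0100 → (1.297,2.000)–(2.000,1.130)
cell (1,2): code 1000 → (2.000,2.864)–(1.297,2.000)
cell (2,1): code 0110 → (2.000,1.130)–(3.000,1.600)
cell (2,2): code 1001 → (3.000,2.397)–(2.000,2.864)
cell (3,1): code 0010 → (3.000,1.600)–(3.272,2.000)
cell (3,2): code 0001 → (3.272,2.000)–(3.000,2.397)
cell (7,0): code 0100 → (7.753,1.000)–(8.000,0.718)
cell (7,1): code 1100 → (7.478,2.000)–(7.753,1.000)
cell (7,2): code 1100 → (7.967,3.000)–(7.478,2.000)
cell (7,3): code 1000 → (8.000,3.035)–(7.967,3.000)
cell (8,0): code 0110 → (8.000,0.718)–(9.000,0.168)
cell (8,3): code 1001 → (9.000,3.633)–(8.000,3.035)
cell (9,0): code 0110 → (9.000,0.168)–(10.000,0.310)
cell (9,3): code 1001 → (10.000,3.479)–(9.000,3.633)
cell (10,0): code 0010 → (10.000,0.310)–(10.737,1.000)
cell (10,1): code 0011 → (10.737,1.000)–(10.967,2.000)
cell (10,2): code 0011 → (10.967,2.000)–(10.558,3.000)
cell (10,3): code 0001 → (10.558,3.000)–(10.000,3.479)
total: 18 segments, chained into 2 closed loop(s), length Σ = 16.158447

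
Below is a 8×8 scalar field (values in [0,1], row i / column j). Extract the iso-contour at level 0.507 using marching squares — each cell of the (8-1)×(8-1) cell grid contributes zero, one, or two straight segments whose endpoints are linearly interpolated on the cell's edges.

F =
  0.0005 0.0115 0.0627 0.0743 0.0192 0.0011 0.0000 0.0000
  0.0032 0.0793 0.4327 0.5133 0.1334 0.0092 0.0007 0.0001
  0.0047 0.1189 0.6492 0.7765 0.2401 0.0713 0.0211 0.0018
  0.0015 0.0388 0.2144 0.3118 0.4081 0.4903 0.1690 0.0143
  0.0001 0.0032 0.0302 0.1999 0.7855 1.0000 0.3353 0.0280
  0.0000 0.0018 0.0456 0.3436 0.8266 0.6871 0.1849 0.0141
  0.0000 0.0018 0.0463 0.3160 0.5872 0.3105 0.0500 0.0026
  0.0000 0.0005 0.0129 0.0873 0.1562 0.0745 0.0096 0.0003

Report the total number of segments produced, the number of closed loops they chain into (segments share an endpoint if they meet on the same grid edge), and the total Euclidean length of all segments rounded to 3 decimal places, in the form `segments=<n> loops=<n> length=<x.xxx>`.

cell (0,2): code 0100 → (0.986,3.000)–(1.000,2.922)
cell (0,3): code 1000 → (1.000,3.017)–(0.986,3.000)
cell (1,1): code 0100 → (1.343,2.000)–(2.000,1.732)
cell (1,2): code 1110 → (1.000,2.922)–(1.343,2.000)
cell (1,3): code 1001 → (2.000,3.502)–(1.000,3.017)
cell (2,1): code 0010 → (2.000,1.732)–(2.327,2.000)
cell (2,2): code 0011 → (2.327,2.000)–(2.580,3.000)
cell (2,3): code 0001 → (2.580,3.000)–(2.000,3.502)
cell (3,3): code 0100 → (3.262,4.000)–(4.000,3.524)
cell (3,4): code 1100 → (3.033,5.000)–(3.262,4.000)
cell (3,5): code 1000 → (4.000,5.742)–(3.033,5.000)
cell (4,3): code 0110 → (4.000,3.524)–(5.000,3.338)
cell (4,5): code 1001 → (5.000,5.359)–(4.000,5.742)
cell (5,3): code 0110 → (5.000,3.338)–(6.000,3.704)
cell (5,4): code 1011 → (6.000,4.290)–(5.478,5.000)
cell (5,5): code 0001 → (5.478,5.000)–(5.000,5.359)
cell (6,3): code 0010 → (6.000,3.704)–(6.186,4.000)
cell (6,4): code 0001 → (6.186,4.000)–(6.000,4.290)
total: 18 segments, chained into 2 closed loop(s), length Σ = 13.576429

segments=18 loops=2 length=13.576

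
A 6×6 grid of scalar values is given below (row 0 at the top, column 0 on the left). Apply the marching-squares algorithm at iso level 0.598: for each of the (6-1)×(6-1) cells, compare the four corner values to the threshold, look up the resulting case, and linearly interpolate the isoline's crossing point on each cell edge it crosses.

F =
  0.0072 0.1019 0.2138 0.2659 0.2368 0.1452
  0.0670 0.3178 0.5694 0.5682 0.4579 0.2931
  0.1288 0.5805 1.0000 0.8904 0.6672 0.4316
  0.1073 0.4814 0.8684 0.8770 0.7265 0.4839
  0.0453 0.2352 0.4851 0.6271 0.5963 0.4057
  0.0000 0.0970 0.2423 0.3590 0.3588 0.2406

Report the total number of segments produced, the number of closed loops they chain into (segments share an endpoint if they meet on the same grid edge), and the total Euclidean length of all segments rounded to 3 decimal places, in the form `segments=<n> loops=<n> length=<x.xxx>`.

segments=12 loops=1 length=10.196

cell (1,1): code 0100 → (1.066,2.000)–(2.000,1.042)
cell (1,2): code 1100 → (1.092,3.000)–(1.066,2.000)
cell (1,3): code 1100 → (1.669,4.000)–(1.092,3.000)
cell (1,4): code 1000 → (2.000,4.294)–(1.669,4.000)
cell (2,1): code 0110 → (2.000,1.042)–(3.000,1.301)
cell (2,4): code 1001 → (3.000,4.530)–(2.000,4.294)
cell (3,1): code 0010 → (3.000,1.301)–(3.705,2.000)
cell (3,2): code 0111 → (3.705,2.000)–(4.000,2.795)
cell (3,3): code 1011 → (4.000,3.945)–(3.987,4.000)
cell (3,4): code 0001 → (3.987,4.000)–(3.000,4.530)
cell (4,2): code 0010 → (4.000,2.795)–(4.109,3.000)
cell (4,3): code 0001 → (4.109,3.000)–(4.000,3.945)
total: 12 segments, chained into 1 closed loop(s), length Σ = 10.196036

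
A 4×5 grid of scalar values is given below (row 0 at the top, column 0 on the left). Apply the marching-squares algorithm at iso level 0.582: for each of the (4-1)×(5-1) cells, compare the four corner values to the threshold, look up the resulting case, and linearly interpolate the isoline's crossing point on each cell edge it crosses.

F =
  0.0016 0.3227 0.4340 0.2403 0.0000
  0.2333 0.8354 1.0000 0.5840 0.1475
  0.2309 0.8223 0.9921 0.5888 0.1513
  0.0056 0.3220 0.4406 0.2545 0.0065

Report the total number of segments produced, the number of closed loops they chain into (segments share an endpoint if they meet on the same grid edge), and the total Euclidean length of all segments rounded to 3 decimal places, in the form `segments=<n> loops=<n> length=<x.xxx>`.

cell (0,0): code 0100 → (0.506,1.000)–(1.000,0.579)
cell (0,1): code 1100 → (0.261,2.000)–(0.506,1.000)
cell (0,2): code 1100 → (0.994,3.000)–(0.261,2.000)
cell (0,3): code 1000 → (1.000,3.005)–(0.994,3.000)
cell (1,0): code 0110 → (1.000,0.579)–(2.000,0.594)
cell (1,3): code 1001 → (2.000,3.016)–(1.000,3.005)
cell (2,0): code 0010 → (2.000,0.594)–(2.480,1.000)
cell (2,1): code 0011 → (2.480,1.000)–(2.744,2.000)
cell (2,2): code 0011 → (2.744,2.000)–(2.020,3.000)
cell (2,3): code 0001 → (2.020,3.000)–(2.000,3.016)
total: 10 segments, chained into 1 closed loop(s), length Σ = 7.848777

segments=10 loops=1 length=7.849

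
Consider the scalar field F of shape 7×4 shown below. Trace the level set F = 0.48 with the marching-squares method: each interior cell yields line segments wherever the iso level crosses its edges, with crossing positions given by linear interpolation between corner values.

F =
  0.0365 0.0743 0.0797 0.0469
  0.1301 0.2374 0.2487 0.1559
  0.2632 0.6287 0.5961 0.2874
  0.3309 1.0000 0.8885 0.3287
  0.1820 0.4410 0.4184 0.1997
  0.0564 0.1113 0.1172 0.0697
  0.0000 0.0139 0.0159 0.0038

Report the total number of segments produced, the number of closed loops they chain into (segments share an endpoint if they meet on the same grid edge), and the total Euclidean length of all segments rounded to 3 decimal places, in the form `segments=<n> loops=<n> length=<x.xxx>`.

segments=8 loops=1 length=7.537

cell (1,0): code 0100 → (1.620,1.000)–(2.000,0.593)
cell (1,1): code 1100 → (1.666,2.000)–(1.620,1.000)
cell (1,2): code 1000 → (2.000,2.376)–(1.666,2.000)
cell (2,0): code 0110 → (2.000,0.593)–(3.000,0.223)
cell (2,2): code 1001 → (3.000,2.730)–(2.000,2.376)
cell (3,0): code 0010 → (3.000,0.223)–(3.930,1.000)
cell (3,1): code 0011 → (3.930,1.000)–(3.869,2.000)
cell (3,2): code 0001 → (3.869,2.000)–(3.000,2.730)
total: 8 segments, chained into 1 closed loop(s), length Σ = 7.536692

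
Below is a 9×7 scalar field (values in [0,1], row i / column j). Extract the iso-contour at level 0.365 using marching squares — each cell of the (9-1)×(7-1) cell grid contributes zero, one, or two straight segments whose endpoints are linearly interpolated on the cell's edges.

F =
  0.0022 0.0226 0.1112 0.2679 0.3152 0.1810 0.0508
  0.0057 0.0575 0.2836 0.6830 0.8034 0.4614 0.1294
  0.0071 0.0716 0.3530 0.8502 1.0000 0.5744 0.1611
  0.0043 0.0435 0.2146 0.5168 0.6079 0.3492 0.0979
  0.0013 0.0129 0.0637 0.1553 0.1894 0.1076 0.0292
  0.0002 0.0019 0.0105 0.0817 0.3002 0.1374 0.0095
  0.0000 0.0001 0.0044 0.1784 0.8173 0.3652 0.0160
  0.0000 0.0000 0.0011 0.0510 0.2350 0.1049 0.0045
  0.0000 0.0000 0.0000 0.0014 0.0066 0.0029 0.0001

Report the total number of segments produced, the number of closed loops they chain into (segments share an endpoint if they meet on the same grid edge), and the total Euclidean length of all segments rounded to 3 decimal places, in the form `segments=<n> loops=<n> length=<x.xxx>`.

segments=18 loops=2 length=15.548

cell (0,2): code 0100 → (0.234,3.000)–(1.000,2.204)
cell (0,3): code 1100 → (0.102,4.000)–(0.234,3.000)
cell (0,4): code 1100 → (0.656,5.000)–(0.102,4.000)
cell (0,5): code 1000 → (1.000,5.290)–(0.656,5.000)
cell (1,2): code 0110 → (1.000,2.204)–(2.000,2.024)
cell (1,5): code 1001 → (2.000,5.507)–(1.000,5.290)
cell (2,2): code 0110 → (2.000,2.024)–(3.000,2.498)
cell (2,4): code 1011 → (3.000,4.939)–(2.930,5.000)
cell (2,5): code 0001 → (2.930,5.000)–(2.000,5.507)
cell (3,2): code 0010 → (3.000,2.498)–(3.420,3.000)
cell (3,3): code 0011 → (3.420,3.000)–(3.580,4.000)
cell (3,4): code 0001 → (3.580,4.000)–(3.000,4.939)
cell (5,3): code 0100 → (5.125,4.000)–(6.000,3.292)
cell (5,4): code 1100 → (5.999,5.000)–(5.125,4.000)
cell (5,5): code 1000 → (6.000,5.001)–(5.999,5.000)
cell (6,3): code 0010 → (6.000,3.292)–(6.777,4.000)
cell (6,4): code 0011 → (6.777,4.000)–(6.001,5.000)
cell (6,5): code 0001 → (6.001,5.000)–(6.000,5.001)
total: 18 segments, chained into 2 closed loop(s), length Σ = 15.547724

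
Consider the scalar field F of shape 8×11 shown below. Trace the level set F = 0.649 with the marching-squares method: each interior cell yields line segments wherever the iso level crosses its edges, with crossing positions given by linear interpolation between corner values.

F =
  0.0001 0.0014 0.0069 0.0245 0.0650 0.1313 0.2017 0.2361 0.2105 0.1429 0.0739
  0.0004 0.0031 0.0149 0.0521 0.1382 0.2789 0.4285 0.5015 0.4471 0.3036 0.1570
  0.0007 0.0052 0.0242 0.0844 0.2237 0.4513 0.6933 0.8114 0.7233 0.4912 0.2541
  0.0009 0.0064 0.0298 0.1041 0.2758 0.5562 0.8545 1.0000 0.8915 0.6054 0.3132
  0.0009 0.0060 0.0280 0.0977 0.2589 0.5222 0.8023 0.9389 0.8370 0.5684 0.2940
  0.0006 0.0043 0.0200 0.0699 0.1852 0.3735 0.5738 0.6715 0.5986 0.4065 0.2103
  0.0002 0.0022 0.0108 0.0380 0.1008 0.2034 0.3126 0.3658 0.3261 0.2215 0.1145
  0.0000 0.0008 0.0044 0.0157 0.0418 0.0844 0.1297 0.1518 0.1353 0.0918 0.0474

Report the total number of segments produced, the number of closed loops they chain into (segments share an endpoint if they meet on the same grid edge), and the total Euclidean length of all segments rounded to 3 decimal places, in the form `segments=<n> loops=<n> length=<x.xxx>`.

segments=14 loops=1 length=11.071

cell (1,5): code 0100 → (1.833,6.000)–(2.000,5.817)
cell (1,6): code 1100 → (1.476,7.000)–(1.833,6.000)
cell (1,7): code 1100 → (1.731,8.000)–(1.476,7.000)
cell (1,8): code 1000 → (2.000,8.320)–(1.731,8.000)
cell (2,5): code 0110 → (2.000,5.817)–(3.000,5.311)
cell (2,8): code 1001 → (3.000,8.848)–(2.000,8.320)
cell (3,5): code 0110 → (3.000,5.311)–(4.000,5.453)
cell (3,8): code 1001 → (4.000,8.700)–(3.000,8.848)
cell (4,5): code 0010 → (4.000,5.453)–(4.671,6.000)
cell (4,6): code 0111 → (4.671,6.000)–(5.000,6.770)
cell (4,7): code 1011 → (5.000,7.309)–(4.789,8.000)
cell (4,8): code 0001 → (4.789,8.000)–(4.000,8.700)
cell (5,6): code 0010 → (5.000,6.770)–(5.074,7.000)
cell (5,7): code 0001 → (5.074,7.000)–(5.000,7.309)
total: 14 segments, chained into 1 closed loop(s), length Σ = 11.071304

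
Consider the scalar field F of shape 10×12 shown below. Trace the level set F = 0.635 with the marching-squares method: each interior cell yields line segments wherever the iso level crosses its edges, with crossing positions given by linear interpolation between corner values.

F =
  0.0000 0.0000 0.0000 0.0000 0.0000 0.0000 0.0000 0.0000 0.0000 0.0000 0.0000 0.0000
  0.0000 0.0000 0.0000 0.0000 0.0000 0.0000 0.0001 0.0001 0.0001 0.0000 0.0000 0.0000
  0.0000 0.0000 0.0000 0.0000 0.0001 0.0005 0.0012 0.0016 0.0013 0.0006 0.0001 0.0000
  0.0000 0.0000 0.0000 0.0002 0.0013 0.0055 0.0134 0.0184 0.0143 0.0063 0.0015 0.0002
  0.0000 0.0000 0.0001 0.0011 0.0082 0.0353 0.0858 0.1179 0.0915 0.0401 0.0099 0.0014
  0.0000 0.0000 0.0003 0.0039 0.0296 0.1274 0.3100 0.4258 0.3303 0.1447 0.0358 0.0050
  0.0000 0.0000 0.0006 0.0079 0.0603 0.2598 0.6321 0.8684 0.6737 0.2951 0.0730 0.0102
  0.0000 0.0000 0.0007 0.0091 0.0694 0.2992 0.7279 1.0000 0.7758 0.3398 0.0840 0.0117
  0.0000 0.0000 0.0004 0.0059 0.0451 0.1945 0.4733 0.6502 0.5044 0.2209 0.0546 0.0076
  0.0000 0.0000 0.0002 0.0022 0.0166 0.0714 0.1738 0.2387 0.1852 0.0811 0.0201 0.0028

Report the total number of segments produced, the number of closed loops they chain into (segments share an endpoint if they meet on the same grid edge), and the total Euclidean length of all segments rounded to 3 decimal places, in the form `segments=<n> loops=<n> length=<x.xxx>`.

cell (5,6): code 0100 → (5.473,7.000)–(6.000,6.012)
cell (5,7): code 1100 → (5.887,8.000)–(5.473,7.000)
cell (5,8): code 1000 → (6.000,8.102)–(5.887,8.000)
cell (6,5): code 0100 → (6.030,6.000)–(7.000,5.783)
cell (6,6): code 1110 → (6.000,6.012)–(6.030,6.000)
cell (6,8): code 1001 → (7.000,8.323)–(6.000,8.102)
cell (7,5): code 0010 → (7.000,5.783)–(7.365,6.000)
cell (7,6): code 0111 → (7.365,6.000)–(8.000,6.914)
cell (7,7): code 1011 → (8.000,7.104)–(7.519,8.000)
cell (7,8): code 0001 → (7.519,8.000)–(7.000,8.323)
cell (8,6): code 0010 → (8.000,6.914)–(8.037,7.000)
cell (8,7): code 0001 → (8.037,7.000)–(8.000,7.104)
total: 12 segments, chained into 1 closed loop(s), length Σ = 7.774254

segments=12 loops=1 length=7.774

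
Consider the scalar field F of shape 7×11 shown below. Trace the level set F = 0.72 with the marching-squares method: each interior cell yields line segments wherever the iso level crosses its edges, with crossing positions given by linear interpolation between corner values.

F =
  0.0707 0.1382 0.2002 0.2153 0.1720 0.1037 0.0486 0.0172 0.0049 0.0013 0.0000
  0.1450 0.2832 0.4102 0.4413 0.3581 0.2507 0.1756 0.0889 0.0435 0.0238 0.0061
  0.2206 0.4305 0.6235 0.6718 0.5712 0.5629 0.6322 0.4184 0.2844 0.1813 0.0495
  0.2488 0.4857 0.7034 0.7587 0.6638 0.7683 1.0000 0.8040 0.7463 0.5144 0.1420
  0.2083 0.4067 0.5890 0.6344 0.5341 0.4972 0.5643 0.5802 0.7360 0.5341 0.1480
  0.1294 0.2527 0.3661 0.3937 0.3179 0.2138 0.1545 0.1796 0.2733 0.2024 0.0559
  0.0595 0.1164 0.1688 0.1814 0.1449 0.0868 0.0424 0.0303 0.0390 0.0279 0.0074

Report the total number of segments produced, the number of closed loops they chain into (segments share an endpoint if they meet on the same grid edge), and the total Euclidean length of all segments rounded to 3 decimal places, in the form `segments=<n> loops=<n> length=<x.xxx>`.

segments=16 loops=2 length=11.561

cell (2,2): code 0100 → (2.555,3.000)–(3.000,2.300)
cell (2,3): code 1000 → (3.000,3.408)–(2.555,3.000)
cell (2,4): code 0100 → (2.765,5.000)–(3.000,4.538)
cell (2,5): code 1100 → (2.239,6.000)–(2.765,5.000)
cell (2,6): code 1100 → (2.782,7.000)–(2.239,6.000)
cell (2,7): code 1100 → (2.943,8.000)–(2.782,7.000)
cell (2,8): code 1000 → (3.000,8.113)–(2.943,8.000)
cell (3,2): code 0010 → (3.000,2.300)–(3.311,3.000)
cell (3,3): code 0001 → (3.311,3.000)–(3.000,3.408)
cell (3,4): code 0010 → (3.000,4.538)–(3.178,5.000)
cell (3,5): code 0011 → (3.178,5.000)–(3.643,6.000)
cell (3,6): code 0011 → (3.643,6.000)–(3.375,7.000)
cell (3,7): code 0111 → (3.375,7.000)–(4.000,7.897)
cell (3,8): code 1001 → (4.000,8.079)–(3.000,8.113)
cell (4,7): code 0010 → (4.000,7.897)–(4.035,8.000)
cell (4,8): code 0001 → (4.035,8.000)–(4.000,8.079)
total: 16 segments, chained into 2 closed loop(s), length Σ = 11.560593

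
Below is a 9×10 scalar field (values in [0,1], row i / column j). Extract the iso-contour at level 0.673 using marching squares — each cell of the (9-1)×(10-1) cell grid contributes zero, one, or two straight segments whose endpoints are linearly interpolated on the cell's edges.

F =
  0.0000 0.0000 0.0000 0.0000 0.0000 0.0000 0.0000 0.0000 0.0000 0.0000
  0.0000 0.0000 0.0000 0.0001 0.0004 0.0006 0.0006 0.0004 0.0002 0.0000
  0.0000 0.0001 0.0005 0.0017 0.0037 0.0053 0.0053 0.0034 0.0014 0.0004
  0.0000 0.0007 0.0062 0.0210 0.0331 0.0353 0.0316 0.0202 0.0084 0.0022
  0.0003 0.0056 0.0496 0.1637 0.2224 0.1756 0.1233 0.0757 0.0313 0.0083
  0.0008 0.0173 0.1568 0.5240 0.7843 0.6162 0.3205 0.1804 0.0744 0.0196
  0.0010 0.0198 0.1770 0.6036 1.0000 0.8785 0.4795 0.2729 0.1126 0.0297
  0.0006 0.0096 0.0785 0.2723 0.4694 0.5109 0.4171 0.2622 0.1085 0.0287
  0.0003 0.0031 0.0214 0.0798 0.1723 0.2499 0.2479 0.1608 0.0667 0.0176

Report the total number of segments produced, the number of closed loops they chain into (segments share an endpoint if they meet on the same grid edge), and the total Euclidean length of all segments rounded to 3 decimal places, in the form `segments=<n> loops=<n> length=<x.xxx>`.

cell (4,3): code 0100 → (4.802,4.000)–(5.000,3.572)
cell (4,4): code 1000 → (5.000,4.662)–(4.802,4.000)
cell (5,3): code 0110 → (5.000,3.572)–(6.000,3.175)
cell (5,4): code 1101 → (5.217,5.000)–(5.000,4.662)
cell (5,5): code 1000 → (6.000,5.515)–(5.217,5.000)
cell (6,3): code 0010 → (6.000,3.175)–(6.616,4.000)
cell (6,4): code 0011 → (6.616,4.000)–(6.559,5.000)
cell (6,5): code 0001 → (6.559,5.000)–(6.000,5.515)
total: 8 segments, chained into 1 closed loop(s), length Σ = 6.368763

segments=8 loops=1 length=6.369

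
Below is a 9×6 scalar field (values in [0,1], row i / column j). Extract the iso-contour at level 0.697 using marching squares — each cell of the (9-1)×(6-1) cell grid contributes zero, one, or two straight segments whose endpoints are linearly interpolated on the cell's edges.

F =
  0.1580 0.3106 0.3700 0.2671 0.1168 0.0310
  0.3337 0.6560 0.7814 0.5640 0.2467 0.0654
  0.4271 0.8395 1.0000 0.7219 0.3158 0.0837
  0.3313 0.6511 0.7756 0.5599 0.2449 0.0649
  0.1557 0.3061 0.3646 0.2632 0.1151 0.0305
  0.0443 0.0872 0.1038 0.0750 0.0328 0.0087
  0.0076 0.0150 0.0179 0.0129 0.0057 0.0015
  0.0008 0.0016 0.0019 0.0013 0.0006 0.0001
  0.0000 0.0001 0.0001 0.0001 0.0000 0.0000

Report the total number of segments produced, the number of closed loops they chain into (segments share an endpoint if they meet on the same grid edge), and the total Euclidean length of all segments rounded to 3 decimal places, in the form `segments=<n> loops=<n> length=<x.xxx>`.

cell (0,1): code 0100 → (0.795,2.000)–(1.000,1.327)
cell (0,2): code 1000 → (1.000,2.388)–(0.795,2.000)
cell (1,0): code 0100 → (1.223,1.000)–(2.000,0.654)
cell (1,1): code 1110 → (1.000,1.327)–(1.223,1.000)
cell (1,2): code 1101 → (1.842,3.000)–(1.000,2.388)
cell (1,3): code 1000 → (2.000,3.061)–(1.842,3.000)
cell (2,0): code 0010 → (2.000,0.654)–(2.756,1.000)
cell (2,1): code 0111 → (2.756,1.000)–(3.000,1.369)
cell (2,2): code 1011 → (3.000,2.364)–(2.154,3.000)
cell (2,3): code 0001 → (2.154,3.000)–(2.000,3.061)
cell (3,1): code 0010 → (3.000,1.369)–(3.191,2.000)
cell (3,2): code 0001 → (3.191,2.000)–(3.000,2.364)
total: 12 segments, chained into 1 closed loop(s), length Σ = 7.167450

segments=12 loops=1 length=7.167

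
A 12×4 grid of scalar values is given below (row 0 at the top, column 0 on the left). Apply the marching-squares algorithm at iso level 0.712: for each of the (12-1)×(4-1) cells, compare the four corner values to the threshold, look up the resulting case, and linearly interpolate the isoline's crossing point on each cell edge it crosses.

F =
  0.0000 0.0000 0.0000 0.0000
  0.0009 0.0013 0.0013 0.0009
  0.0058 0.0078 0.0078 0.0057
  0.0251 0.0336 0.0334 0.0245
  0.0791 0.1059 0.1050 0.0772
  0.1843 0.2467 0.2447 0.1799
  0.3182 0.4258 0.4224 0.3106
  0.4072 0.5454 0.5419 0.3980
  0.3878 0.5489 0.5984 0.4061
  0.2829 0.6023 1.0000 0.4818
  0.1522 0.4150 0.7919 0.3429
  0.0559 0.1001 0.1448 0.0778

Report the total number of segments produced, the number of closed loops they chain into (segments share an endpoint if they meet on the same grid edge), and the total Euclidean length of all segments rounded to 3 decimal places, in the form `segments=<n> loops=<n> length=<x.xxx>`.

cell (8,1): code 0100 → (8.283,2.000)–(9.000,1.276)
cell (8,2): code 1000 → (9.000,2.556)–(8.283,2.000)
cell (9,1): code 0110 → (9.000,1.276)–(10.000,1.788)
cell (9,2): code 1001 → (10.000,2.178)–(9.000,2.556)
cell (10,1): code 0010 → (10.000,1.788)–(10.123,2.000)
cell (10,2): code 0001 → (10.123,2.000)–(10.000,2.178)
total: 6 segments, chained into 1 closed loop(s), length Σ = 4.580888

segments=6 loops=1 length=4.581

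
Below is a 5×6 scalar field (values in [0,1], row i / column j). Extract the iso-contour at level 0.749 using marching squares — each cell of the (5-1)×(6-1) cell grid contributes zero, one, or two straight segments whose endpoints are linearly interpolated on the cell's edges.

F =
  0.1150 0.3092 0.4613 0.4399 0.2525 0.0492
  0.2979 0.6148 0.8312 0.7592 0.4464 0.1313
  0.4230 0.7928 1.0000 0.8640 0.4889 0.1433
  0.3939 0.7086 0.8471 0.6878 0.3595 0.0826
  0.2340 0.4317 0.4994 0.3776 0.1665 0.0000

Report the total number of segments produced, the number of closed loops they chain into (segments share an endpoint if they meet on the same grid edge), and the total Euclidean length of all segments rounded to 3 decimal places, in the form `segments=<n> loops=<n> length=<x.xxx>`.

segments=12 loops=1 length=7.564

cell (0,1): code 0100 → (0.778,2.000)–(1.000,1.620)
cell (0,2): code 1100 → (0.968,3.000)–(0.778,2.000)
cell (0,3): code 1000 → (1.000,3.033)–(0.968,3.000)
cell (1,0): code 0100 → (1.754,1.000)–(2.000,0.882)
cell (1,1): code 1110 → (1.000,1.620)–(1.754,1.000)
cell (1,3): code 1001 → (2.000,3.307)–(1.000,3.033)
cell (2,0): code 0010 → (2.000,0.882)–(2.520,1.000)
cell (2,1): code 0111 → (2.520,1.000)–(3.000,1.292)
cell (2,2): code 1011 → (3.000,2.616)–(2.653,3.000)
cell (2,3): code 0001 → (2.653,3.000)–(2.000,3.307)
cell (3,1): code 0010 → (3.000,1.292)–(3.282,2.000)
cell (3,2): code 0001 → (3.282,2.000)–(3.000,2.616)
total: 12 segments, chained into 1 closed loop(s), length Σ = 7.563657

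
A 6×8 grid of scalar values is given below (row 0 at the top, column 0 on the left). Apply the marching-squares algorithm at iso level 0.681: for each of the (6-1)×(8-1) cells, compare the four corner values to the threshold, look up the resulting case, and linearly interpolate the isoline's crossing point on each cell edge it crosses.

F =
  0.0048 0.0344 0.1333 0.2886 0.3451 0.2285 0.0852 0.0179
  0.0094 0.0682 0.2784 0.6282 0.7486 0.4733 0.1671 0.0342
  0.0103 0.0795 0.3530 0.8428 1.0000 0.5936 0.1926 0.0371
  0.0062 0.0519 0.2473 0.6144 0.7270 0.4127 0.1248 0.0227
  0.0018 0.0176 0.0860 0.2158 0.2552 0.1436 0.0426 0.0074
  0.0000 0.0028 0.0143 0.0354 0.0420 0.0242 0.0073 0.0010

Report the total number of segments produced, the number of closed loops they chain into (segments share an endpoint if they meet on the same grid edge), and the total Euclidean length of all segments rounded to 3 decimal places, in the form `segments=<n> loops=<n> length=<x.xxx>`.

segments=10 loops=1 length=6.569

cell (0,3): code 0100 → (0.832,4.000)–(1.000,3.439)
cell (0,4): code 1000 → (1.000,4.246)–(0.832,4.000)
cell (1,2): code 0100 → (1.246,3.000)–(2.000,2.670)
cell (1,3): code 1110 → (1.000,3.439)–(1.246,3.000)
cell (1,4): code 1001 → (2.000,4.785)–(1.000,4.246)
cell (2,2): code 0010 → (2.000,2.670)–(2.708,3.000)
cell (2,3): code 0111 → (2.708,3.000)–(3.000,3.591)
cell (2,4): code 1001 → (3.000,4.146)–(2.000,4.785)
cell (3,3): code 0010 → (3.000,3.591)–(3.097,4.000)
cell (3,4): code 0001 → (3.097,4.000)–(3.000,4.146)
total: 10 segments, chained into 1 closed loop(s), length Σ = 6.568823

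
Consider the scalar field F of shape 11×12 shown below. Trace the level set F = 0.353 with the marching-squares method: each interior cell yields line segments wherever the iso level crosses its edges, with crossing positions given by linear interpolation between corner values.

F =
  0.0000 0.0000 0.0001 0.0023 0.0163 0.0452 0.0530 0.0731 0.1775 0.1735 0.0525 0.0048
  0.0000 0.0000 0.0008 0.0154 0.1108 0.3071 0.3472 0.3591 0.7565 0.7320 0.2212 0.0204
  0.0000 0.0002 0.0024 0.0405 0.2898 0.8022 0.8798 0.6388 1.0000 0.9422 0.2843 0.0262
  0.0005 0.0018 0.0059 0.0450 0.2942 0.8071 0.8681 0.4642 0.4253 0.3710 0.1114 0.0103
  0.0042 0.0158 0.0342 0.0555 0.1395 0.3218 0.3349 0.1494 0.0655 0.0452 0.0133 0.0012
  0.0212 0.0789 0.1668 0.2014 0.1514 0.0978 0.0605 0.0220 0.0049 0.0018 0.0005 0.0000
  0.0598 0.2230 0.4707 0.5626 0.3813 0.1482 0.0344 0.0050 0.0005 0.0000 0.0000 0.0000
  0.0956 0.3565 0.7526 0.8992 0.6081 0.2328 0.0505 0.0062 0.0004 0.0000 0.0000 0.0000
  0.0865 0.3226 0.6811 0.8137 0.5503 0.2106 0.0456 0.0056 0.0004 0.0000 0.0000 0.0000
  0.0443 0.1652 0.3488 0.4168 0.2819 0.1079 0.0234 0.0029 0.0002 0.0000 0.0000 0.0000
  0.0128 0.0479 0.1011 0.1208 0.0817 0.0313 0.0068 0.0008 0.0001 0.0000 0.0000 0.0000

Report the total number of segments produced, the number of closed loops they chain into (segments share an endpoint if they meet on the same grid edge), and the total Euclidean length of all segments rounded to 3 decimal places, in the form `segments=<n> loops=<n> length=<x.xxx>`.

cell (0,6): code 0100 → (0.979,7.000)–(1.000,6.487)
cell (0,7): code 1100 → (0.303,8.000)–(0.979,7.000)
cell (0,8): code 1100 → (0.321,9.000)–(0.303,8.000)
cell (0,9): code 1000 → (1.000,9.742)–(0.321,9.000)
cell (1,4): code 0100 → (1.093,5.000)–(2.000,4.123)
cell (1,5): code 1100 → (1.011,6.000)–(1.093,5.000)
cell (1,6): code 1110 → (1.000,6.487)–(1.011,6.000)
cell (1,9): code 1001 → (2.000,9.896)–(1.000,9.742)
cell (2,4): code 0110 → (2.000,4.123)–(3.000,4.115)
cell (2,9): code 1001 → (3.000,9.069)–(2.000,9.896)
cell (3,4): code 0010 → (3.000,4.115)–(3.936,5.000)
cell (3,5): code 0011 → (3.936,5.000)–(3.966,6.000)
cell (3,6): code 0011 → (3.966,6.000)–(3.353,7.000)
cell (3,7): code 0011 → (3.353,7.000)–(3.201,8.000)
cell (3,8): code 0011 → (3.201,8.000)–(3.055,9.000)
cell (3,9): code 0001 → (3.055,9.000)–(3.000,9.069)
cell (5,1): code 0100 → (5.613,2.000)–(6.000,1.525)
cell (5,2): code 1100 → (5.420,3.000)–(5.613,2.000)
cell (5,3): code 1100 → (5.877,4.000)–(5.420,3.000)
cell (5,4): code 1000 → (6.000,4.121)–(5.877,4.000)
cell (6,0): code 0100 → (6.974,1.000)–(7.000,0.987)
cell (6,1): code 1110 → (6.000,1.525)–(6.974,1.000)
cell (6,4): code 1001 → (7.000,4.680)–(6.000,4.121)
cell (7,0): code 0010 → (7.000,0.987)–(7.103,1.000)
cell (7,1): code 0111 → (7.103,1.000)–(8.000,1.085)
cell (7,4): code 1001 → (8.000,4.581)–(7.000,4.680)
cell (8,1): code 0010 → (8.000,1.085)–(8.987,2.000)
cell (8,2): code 0111 → (8.987,2.000)–(9.000,2.062)
cell (8,3): code 1011 → (9.000,3.473)–(8.735,4.000)
cell (8,4): code 0001 → (8.735,4.000)–(8.000,4.581)
cell (9,2): code 0010 → (9.000,2.062)–(9.216,3.000)
cell (9,3): code 0001 → (9.216,3.000)–(9.000,3.473)
total: 32 segments, chained into 2 closed loop(s), length Σ = 26.972291

segments=32 loops=2 length=26.972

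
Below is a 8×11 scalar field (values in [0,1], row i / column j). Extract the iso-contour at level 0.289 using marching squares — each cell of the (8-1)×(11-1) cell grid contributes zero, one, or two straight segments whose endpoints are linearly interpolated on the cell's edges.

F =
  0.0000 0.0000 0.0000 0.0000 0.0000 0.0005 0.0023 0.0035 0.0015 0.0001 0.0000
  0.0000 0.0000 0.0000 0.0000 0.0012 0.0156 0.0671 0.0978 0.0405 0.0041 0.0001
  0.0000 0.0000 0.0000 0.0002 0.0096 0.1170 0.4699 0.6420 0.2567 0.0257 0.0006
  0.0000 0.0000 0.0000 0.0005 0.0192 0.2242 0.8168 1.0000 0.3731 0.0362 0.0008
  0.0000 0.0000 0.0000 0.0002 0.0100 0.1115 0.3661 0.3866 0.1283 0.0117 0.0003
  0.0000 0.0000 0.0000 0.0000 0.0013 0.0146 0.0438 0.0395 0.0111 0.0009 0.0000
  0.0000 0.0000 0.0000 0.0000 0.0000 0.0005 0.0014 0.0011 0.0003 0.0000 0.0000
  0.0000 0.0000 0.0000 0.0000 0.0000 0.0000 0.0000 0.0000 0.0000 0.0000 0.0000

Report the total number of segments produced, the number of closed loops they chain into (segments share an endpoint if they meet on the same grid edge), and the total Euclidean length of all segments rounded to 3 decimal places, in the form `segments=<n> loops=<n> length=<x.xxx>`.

cell (1,5): code 0100 → (1.551,6.000)–(2.000,5.487)
cell (1,6): code 1100 → (1.351,7.000)–(1.551,6.000)
cell (1,7): code 1000 → (2.000,7.916)–(1.351,7.000)
cell (2,5): code 0110 → (2.000,5.487)–(3.000,5.109)
cell (2,7): code 1101 → (2.277,8.000)–(2.000,7.916)
cell (2,8): code 1000 → (3.000,8.250)–(2.277,8.000)
cell (3,5): code 0110 → (3.000,5.109)–(4.000,5.697)
cell (3,7): code 1011 → (4.000,7.378)–(3.344,8.000)
cell (3,8): code 0001 → (3.344,8.000)–(3.000,8.250)
cell (4,5): code 0010 → (4.000,5.697)–(4.239,6.000)
cell (4,6): code 0011 → (4.239,6.000)–(4.281,7.000)
cell (4,7): code 0001 → (4.281,7.000)–(4.000,7.378)
total: 12 segments, chained into 1 closed loop(s), length Σ = 9.294014

segments=12 loops=1 length=9.294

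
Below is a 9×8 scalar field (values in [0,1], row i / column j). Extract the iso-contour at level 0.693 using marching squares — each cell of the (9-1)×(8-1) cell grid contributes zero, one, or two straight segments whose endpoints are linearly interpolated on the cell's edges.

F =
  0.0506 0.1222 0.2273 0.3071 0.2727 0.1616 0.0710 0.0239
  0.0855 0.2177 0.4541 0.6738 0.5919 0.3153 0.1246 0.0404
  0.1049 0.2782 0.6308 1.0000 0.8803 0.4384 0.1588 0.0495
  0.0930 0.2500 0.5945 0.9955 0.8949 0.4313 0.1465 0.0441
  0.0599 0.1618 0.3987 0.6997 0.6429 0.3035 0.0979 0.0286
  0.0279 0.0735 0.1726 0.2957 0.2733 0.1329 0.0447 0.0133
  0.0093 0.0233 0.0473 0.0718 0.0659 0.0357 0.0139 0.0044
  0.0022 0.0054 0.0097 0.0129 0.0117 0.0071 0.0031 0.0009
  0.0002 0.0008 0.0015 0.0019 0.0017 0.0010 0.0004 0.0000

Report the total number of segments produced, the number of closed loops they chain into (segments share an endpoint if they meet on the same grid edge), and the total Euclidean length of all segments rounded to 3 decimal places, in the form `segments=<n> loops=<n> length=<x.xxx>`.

cell (1,2): code 0100 → (1.059,3.000)–(2.000,2.168)
cell (1,3): code 1100 → (1.351,4.000)–(1.059,3.000)
cell (1,4): code 1000 → (2.000,4.424)–(1.351,4.000)
cell (2,2): code 0110 → (2.000,2.168)–(3.000,2.246)
cell (2,4): code 1001 → (3.000,4.436)–(2.000,4.424)
cell (3,2): code 0110 → (3.000,2.246)–(4.000,2.978)
cell (3,3): code 1011 → (4.000,3.118)–(3.801,4.000)
cell (3,4): code 0001 → (3.801,4.000)–(3.000,4.436)
cell (4,2): code 0010 → (4.000,2.978)–(4.017,3.000)
cell (4,3): code 0001 → (4.017,3.000)–(4.000,3.118)
total: 10 segments, chained into 1 closed loop(s), length Σ = 8.278390

segments=10 loops=1 length=8.278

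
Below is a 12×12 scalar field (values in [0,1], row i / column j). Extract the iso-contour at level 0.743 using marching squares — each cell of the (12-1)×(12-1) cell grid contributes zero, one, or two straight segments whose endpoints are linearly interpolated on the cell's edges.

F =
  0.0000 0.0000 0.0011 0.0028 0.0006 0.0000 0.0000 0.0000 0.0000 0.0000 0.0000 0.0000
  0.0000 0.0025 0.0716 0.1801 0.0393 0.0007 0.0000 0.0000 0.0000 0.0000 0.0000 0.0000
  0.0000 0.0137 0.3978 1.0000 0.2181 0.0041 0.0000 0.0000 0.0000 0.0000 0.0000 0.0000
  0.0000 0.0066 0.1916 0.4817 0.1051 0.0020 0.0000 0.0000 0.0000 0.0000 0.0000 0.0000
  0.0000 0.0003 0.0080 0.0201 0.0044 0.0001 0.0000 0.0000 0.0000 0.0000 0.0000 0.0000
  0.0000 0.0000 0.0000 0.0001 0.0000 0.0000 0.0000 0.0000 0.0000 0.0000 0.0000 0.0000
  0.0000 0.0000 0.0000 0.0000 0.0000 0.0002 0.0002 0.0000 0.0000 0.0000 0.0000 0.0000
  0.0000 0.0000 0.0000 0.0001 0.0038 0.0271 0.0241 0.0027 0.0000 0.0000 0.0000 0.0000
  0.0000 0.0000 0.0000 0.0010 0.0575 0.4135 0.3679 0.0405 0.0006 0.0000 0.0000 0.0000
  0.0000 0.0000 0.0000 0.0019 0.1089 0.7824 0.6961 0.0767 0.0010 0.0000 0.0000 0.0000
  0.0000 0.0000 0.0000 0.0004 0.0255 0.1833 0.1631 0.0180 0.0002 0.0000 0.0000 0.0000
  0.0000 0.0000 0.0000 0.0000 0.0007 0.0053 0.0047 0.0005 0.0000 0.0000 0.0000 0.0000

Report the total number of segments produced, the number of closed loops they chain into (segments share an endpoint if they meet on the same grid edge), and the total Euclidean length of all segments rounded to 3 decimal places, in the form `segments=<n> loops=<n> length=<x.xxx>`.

cell (1,2): code 0100 → (1.687,3.000)–(2.000,2.573)
cell (1,3): code 1000 → (2.000,3.329)–(1.687,3.000)
cell (2,2): code 0010 → (2.000,2.573)–(2.496,3.000)
cell (2,3): code 0001 → (2.496,3.000)–(2.000,3.329)
cell (8,4): code 0100 → (8.893,5.000)–(9.000,4.941)
cell (8,5): code 1000 → (9.000,5.457)–(8.893,5.000)
cell (9,4): code 0010 → (9.000,4.941)–(9.066,5.000)
cell (9,5): code 0001 → (9.066,5.000)–(9.000,5.457)
total: 8 segments, chained into 2 closed loop(s), length Σ = 3.372745

segments=8 loops=2 length=3.373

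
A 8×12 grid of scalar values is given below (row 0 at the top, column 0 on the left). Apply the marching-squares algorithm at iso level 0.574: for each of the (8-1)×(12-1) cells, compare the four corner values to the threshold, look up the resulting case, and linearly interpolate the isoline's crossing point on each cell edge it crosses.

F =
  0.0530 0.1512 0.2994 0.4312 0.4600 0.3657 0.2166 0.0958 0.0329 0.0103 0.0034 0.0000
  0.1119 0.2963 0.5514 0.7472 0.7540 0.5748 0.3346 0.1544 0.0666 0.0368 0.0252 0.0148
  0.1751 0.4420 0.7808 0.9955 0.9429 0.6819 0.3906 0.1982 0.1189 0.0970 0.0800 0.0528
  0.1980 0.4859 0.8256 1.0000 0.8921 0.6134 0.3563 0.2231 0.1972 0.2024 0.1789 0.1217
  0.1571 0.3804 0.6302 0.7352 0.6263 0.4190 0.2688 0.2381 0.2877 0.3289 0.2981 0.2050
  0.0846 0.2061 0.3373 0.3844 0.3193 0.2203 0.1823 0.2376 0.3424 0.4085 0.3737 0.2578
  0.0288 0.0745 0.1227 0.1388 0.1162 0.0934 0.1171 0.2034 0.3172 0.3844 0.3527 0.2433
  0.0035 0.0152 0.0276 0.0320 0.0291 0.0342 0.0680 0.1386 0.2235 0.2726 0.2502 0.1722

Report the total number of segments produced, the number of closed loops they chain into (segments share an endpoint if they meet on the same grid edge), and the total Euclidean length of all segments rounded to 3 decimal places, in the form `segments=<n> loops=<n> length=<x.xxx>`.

segments=16 loops=1 length=12.704

cell (0,2): code 0100 → (0.452,3.000)–(1.000,2.115)
cell (0,3): code 1100 → (0.388,4.000)–(0.452,3.000)
cell (0,4): code 1100 → (0.996,5.000)–(0.388,4.000)
cell (0,5): code 1000 → (1.000,5.003)–(0.996,5.000)
cell (1,1): code 0100 → (1.099,2.000)–(2.000,1.390)
cell (1,2): code 1110 → (1.000,2.115)–(1.099,2.000)
cell (1,5): code 1001 → (2.000,5.370)–(1.000,5.003)
cell (2,1): code 0110 → (2.000,1.390)–(3.000,1.259)
cell (2,5): code 1001 → (3.000,5.153)–(2.000,5.370)
cell (3,1): code 0110 → (3.000,1.259)–(4.000,1.775)
cell (3,4): code 1011 → (4.000,4.252)–(3.203,5.000)
cell (3,5): code 0001 → (3.203,5.000)–(3.000,5.153)
cell (4,1): code 0010 → (4.000,1.775)–(4.192,2.000)
cell (4,2): code 0011 → (4.192,2.000)–(4.460,3.000)
cell (4,3): code 0011 → (4.460,3.000)–(4.170,4.000)
cell (4,4): code 0001 → (4.170,4.000)–(4.000,4.252)
total: 16 segments, chained into 1 closed loop(s), length Σ = 12.704299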